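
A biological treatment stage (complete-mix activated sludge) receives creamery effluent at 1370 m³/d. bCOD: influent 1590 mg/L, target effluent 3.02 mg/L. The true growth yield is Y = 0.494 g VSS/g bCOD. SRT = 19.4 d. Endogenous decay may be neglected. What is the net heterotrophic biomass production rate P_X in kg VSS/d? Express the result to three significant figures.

P_X ≈ 1070 kg VSS/d

With endogenous decay neglected, the observed yield equals the true yield: Y_obs = Y = 0.494 g VSS/g bCOD.
Mass of bCOD removed per day: Q(S₀ − S) = 1370 × 1587 g/m³ = 2174 kg/d.
Biomass produced: P_X = Y_obs·Q·ΔS = 0.4940 × 2174 ≈ 1074 kg VSS/d.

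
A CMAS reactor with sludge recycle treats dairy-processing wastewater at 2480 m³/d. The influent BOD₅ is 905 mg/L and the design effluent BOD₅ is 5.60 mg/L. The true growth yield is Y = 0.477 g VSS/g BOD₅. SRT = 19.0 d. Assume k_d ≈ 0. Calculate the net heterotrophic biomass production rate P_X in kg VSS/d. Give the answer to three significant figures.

P_X ≈ 1060 kg VSS/d

No decay correction is needed, so Y_obs = Y = 0.477.
Q·(S₀ − S) = 2480 × (905 − 5.60) × 10⁻³ = 2231 kg/d removed.
P_X = Y_obs · Q(S₀ − S) = 0.4770 × 2231 = 1064 kg VSS/d.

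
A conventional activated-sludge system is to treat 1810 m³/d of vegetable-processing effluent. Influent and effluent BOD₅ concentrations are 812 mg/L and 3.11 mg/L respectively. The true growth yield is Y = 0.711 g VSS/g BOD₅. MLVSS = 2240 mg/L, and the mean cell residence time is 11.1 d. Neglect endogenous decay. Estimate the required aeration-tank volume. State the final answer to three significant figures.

Biomass mass balance (decay neglected): V·X = Y·Q·(S₀ − S)·θ_c, so V = 0.711 × 1810 × (812 − 3.11) × 11.1 / 2240 = 5158 m³.

V ≈ 5160 m³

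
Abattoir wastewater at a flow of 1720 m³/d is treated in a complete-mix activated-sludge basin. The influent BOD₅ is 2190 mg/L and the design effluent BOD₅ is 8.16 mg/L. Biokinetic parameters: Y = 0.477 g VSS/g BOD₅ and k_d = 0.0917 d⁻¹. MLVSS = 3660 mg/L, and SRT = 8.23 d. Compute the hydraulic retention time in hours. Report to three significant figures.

τ ≈ 32.0 h

Rearranging the biomass balance for a CMAS with decay, V = Y·Q·ΔS·θ_c / [X·(1+k_d θ_c)] = 0.477 × 1720 × (2190 − 8.16) × 8.23 / [3660 × (1 + 0.0917 × 8.23)] = 1.47×10^7 / 6422 = 2294 m³.
HRT = V/Q = 2294 m³ / 1720 m³·d⁻¹ = 1.334 d × 24 = 32.01 h.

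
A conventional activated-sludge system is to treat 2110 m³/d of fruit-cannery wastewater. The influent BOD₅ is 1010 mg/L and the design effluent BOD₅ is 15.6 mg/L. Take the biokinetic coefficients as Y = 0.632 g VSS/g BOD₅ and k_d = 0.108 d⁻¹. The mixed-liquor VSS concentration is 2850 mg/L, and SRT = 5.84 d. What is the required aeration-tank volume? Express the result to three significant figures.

V ≈ 1670 m³

Steady-state biomass mass balance: V·X·(1 + k_d·θ_c) = Y·Q·(S₀ − S)·θ_c, so V = 0.632 × 2110 × (1010 − 15.6) × 5.84 / [2850 × (1 + 0.108 × 5.84)] = 7.74×10^6 / 4648 = 1666 m³.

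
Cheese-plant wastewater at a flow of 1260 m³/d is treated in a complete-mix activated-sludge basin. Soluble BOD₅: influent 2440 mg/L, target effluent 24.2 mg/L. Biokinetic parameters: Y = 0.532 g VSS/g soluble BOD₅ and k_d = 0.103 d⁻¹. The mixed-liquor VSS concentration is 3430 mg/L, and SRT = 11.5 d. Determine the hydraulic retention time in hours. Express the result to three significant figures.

τ ≈ 47.3 h

From the SRT design equation V = Y Q (S₀−S) θ_c / [X (1 + k_d θ_c)] = 0.532 × 1260 × (2440 − 24.2) × 11.5 / [3430 × (1 + 0.103 × 11.5)] = 1.86×10^7 / 7493 = 2485 m³.
Hydraulic retention time τ = V/Q = 2485 / 1260 = 1.973 d = 47.34 h.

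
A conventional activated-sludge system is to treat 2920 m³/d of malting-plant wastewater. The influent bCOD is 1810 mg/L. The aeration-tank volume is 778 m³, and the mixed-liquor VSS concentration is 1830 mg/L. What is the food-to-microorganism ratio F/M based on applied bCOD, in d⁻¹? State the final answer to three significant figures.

F/M ≈ 3.71 d⁻¹

Food-to-microorganism ratio F/M = Q S₀ / (V X) = 2920 × 1810 / (778.0 × 1830) = 3.712 d⁻¹.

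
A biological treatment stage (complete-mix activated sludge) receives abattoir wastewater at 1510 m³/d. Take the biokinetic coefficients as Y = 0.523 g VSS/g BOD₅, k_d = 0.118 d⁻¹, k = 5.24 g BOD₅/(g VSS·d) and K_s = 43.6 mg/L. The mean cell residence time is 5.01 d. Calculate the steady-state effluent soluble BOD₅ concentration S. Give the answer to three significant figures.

Effluent substrate depends only on kinetics and SRT: S = K_s(1 + k_d θ_c) / [θ_c(Yk − k_d) − 1] = 43.6 × (1 + 0.118 × 5.01) / [5.01 × (0.523 × 5.24 − 0.118) − 1] = 69.38 / 12.14 = 5.715 mg/L.

S ≈ 5.72 mg/L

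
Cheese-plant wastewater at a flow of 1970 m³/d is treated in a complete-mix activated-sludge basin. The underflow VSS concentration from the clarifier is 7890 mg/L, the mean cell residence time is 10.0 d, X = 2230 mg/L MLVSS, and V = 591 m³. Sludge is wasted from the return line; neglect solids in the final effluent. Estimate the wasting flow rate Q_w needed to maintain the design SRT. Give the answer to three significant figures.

Q_w = (V·X)/(θ_c X_r) = 591.0 × 2230 / (10.0 × 7890) = 16.70 m³/d.

Q_w ≈ 16.7 m³/d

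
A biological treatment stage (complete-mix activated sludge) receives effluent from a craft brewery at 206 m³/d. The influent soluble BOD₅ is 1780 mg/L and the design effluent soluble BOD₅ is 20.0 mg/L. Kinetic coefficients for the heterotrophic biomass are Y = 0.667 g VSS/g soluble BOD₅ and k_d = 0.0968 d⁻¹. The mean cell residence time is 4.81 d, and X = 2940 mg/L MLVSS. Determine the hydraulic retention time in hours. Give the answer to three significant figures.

τ ≈ 31.5 h

From the SRT design equation V = Y Q (S₀−S) θ_c / [X (1 + k_d θ_c)] = 0.667 × 206 × (1780 − 20.0) × 4.81 / [2940 × (1 + 0.0968 × 4.81)] = 1.16×10^6 / 4309 = 270.0 m³.
HRT = V/Q = 270.0 m³ / 206 m³·d⁻¹ = 1.310 d × 24 = 31.45 h.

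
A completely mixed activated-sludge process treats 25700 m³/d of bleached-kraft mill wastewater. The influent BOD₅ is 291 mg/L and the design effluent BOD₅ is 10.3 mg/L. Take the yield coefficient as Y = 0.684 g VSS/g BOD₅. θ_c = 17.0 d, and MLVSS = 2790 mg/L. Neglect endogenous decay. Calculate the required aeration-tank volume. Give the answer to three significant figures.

V ≈ 30100 m³

Biomass mass balance (decay neglected): V·X = Y·Q·(S₀ − S)·θ_c, so V = 0.684 × 25700 × (291 − 10.3) × 17.0 / 2790 = 30066 m³.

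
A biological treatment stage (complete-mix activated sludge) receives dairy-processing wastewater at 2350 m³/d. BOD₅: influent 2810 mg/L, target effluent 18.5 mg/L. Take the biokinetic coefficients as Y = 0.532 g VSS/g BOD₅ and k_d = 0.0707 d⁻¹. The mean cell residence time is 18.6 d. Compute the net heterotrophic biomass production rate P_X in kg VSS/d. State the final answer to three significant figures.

Y_obs = Y / (1 + k_d θ_c) = 0.532 / (1 + 0.0707 × 18.6) = 0.532 / 2.315 = 0.2298.
Substrate removed = Q·(S₀ − S) = 2350 m³/d × (2810 − 18.5) g/m³ = 6.56×10^6 g/d = 6560 kg/d.
Biomass produced: P_X = Y_obs·Q·ΔS = 0.2298 × 6560 ≈ 1508 kg VSS/d.

P_X ≈ 1510 kg VSS/d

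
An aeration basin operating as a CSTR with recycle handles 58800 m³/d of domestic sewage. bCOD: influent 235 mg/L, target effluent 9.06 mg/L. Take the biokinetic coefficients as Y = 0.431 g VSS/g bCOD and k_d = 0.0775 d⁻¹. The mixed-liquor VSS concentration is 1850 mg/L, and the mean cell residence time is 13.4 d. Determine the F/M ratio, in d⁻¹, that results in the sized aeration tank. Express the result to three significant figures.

F/M ≈ 0.367 d⁻¹

From the SRT design equation V = Y Q (S₀−S) θ_c / [X (1 + k_d θ_c)] = 0.431 × 58800 × (235 − 9.06) × 13.4 / [1850 × (1 + 0.0775 × 13.4)] = 7.67×10^7 / 3771 = 20346 m³.
F/M = Q·S₀ / (V·X) = 58800 × 235 / (20346 × 1850) = 0.3671 g bCOD·(g VSS·d)⁻¹.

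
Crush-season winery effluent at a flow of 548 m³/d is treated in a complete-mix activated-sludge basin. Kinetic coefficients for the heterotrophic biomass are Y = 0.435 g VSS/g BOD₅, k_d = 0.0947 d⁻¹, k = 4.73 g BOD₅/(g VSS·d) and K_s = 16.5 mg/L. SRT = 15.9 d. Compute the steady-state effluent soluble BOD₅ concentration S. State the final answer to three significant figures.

For a completely mixed reactor with recycle the Lawrence–McCarty relation gives S = K_s·(1 + k_d·θ_c) / [θ_c·(Y·k − k_d) − 1] = 16.5 × (1 + 0.0947 × 15.9) / [15.9 × (0.435 × 4.73 − 0.0947) − 1] = 41.34 / 30.21 = 1.369 mg/L.

S ≈ 1.37 mg/L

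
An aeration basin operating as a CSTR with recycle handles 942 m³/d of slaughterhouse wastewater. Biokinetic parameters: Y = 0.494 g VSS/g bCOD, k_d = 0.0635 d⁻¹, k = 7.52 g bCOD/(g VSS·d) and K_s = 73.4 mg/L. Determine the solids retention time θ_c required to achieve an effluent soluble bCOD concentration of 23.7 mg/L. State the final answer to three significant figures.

From 1/θ_c = Y·k·S/(K_s + S) − k_d: Y·k·S/(K_s+S) = 0.494 × 7.52 × 23.7 / (73.4 + 23.7) = 0.9067 d⁻¹.
1/θ_c = 0.9067 − 0.0635 = 0.8432 d⁻¹, so θ_c = 1.186 d.

θ_c ≈ 1.19 d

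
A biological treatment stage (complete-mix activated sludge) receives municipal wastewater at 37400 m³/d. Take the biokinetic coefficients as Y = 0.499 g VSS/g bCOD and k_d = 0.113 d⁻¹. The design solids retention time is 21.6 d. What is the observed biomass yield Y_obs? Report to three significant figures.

Y_obs ≈ 0.145 g VSS/g bCOD

Observed yield with endogenous decay: Y_obs = Y / (1 + k_d·θ_c) = 0.499 / (1 + 0.113 × 21.6) = 0.499 / 3.441 = 0.1450 g VSS/g bCOD.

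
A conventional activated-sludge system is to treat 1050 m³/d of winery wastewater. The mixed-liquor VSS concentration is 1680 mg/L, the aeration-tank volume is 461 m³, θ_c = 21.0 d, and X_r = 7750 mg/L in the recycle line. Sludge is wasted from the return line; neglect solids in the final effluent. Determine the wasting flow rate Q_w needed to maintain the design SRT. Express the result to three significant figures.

Q_w = (V·X)/(θ_c X_r) = 461.0 × 1680 / (21.0 × 7750) = 4.759 m³/d.

Q_w ≈ 4.76 m³/d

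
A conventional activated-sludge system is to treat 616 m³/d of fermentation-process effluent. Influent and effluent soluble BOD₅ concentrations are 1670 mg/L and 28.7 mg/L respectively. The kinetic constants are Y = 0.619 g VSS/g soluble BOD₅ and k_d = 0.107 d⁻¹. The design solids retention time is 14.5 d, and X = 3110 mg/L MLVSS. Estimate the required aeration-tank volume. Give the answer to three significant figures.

Rearranging the biomass balance for a CMAS with decay, V = Y·Q·ΔS·θ_c / [X·(1+k_d θ_c)] = 0.619 × 616 × (1670 − 28.7) × 14.5 / [3110 × (1 + 0.107 × 14.5)] = 9.07×10^6 / 7935 = 1144 m³.

V ≈ 1140 m³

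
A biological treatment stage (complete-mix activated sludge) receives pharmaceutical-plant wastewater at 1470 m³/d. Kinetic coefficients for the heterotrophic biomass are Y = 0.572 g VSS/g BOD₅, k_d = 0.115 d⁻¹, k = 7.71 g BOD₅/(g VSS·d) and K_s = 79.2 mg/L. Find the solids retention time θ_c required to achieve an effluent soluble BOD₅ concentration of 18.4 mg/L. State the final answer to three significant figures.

θ_c ≈ 1.40 d

From 1/θ_c = Y·k·S/(K_s + S) − k_d: Y·k·S/(K_s+S) = 0.572 × 7.71 × 18.4 / (79.2 + 18.4) = 0.8314 d⁻¹.
Then 1/θ_c = μ − k_d = 0.8314 − 0.115 = 0.7164 d⁻¹, giving θ_c = 1.396 d.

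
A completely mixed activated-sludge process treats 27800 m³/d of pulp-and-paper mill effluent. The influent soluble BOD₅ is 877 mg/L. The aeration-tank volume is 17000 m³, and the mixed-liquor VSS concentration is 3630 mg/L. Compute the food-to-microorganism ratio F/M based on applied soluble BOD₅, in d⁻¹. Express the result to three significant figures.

F/M ≈ 0.395 d⁻¹

F/M = applied load / biomass = Q·S₀/(V·X) = 27800 × 877 / (17000 × 3630) = 0.3951 d⁻¹.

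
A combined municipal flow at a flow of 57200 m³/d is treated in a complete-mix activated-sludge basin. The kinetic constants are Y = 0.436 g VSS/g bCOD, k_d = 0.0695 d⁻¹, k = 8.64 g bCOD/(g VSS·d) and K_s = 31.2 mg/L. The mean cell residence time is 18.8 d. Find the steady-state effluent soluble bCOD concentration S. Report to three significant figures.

S ≈ 1.05 mg/L

Effluent substrate depends only on kinetics and SRT: S = K_s(1 + k_d θ_c) / [θ_c(Yk − k_d) − 1] = 31.2 × (1 + 0.0695 × 18.8) / [18.8 × (0.436 × 8.64 − 0.0695) − 1] = 71.97 / 68.51 = 1.050 mg/L.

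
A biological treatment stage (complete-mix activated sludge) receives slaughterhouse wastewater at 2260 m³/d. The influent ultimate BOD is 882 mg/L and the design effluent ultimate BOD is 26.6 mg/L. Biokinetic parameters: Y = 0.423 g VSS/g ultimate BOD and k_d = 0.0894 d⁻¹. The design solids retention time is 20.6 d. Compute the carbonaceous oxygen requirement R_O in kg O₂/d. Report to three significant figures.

R_O ≈ 1520 kg O₂/d

Y_obs = Y / (1 + k_d θ_c) = 0.423 / (1 + 0.0894 × 20.6) = 0.423 / 2.842 = 0.1489.
ΔS = 882 − 26.6 = 855.4 mg/L, so the substrate removal rate is 2260 × 855.4/1000 = 1933 kg ultimate BOD/d.
Net sludge production P_X = 0.1489 × 1933 = 287.8 kg VSS/d.
Carbonaceous O₂ demand = substrate oxidised − cell-mass equivalent = 1933 − 1.42 × 287.8 = 1525 kg O₂/d.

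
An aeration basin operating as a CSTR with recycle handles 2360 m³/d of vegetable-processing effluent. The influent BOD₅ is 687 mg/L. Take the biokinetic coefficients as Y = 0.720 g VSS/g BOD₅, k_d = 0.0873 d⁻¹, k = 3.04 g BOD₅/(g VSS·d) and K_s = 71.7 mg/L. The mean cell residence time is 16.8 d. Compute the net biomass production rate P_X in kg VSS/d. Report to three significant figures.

From the Monod/SRT balance for a CMAS, S = K_s·(1+k_d θ_c)/[θ_c·(Y k − k_d) − 1] = 71.7 × (1 + 0.0873 × 16.8) / [16.8 × (0.720 × 3.04 − 0.0873) − 1] = 176.9 / 34.31 = 5.155 mg/L.
The observed yield is Y_obs = Y/(1 + k_d·θ_c) = 0.720 / (1 + 0.0873 × 16.8) = 0.720 / 2.467 = 0.2919 g VSS per g BOD₅ removed.
ΔS = 687 − 5.16 = 681.8 mg/L, so the substrate removal rate is 2360 × 681.8/1000 = 1609 kg BOD₅/d.
So the net sludge growth is P_X = 0.2919 × 1609 = 469.7 kg VSS/d.

P_X ≈ 470 kg VSS/d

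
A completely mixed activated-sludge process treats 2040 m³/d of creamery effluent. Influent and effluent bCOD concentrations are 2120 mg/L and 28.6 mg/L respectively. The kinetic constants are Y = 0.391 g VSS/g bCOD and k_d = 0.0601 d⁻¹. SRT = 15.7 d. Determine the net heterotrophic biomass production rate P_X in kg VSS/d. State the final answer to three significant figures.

The observed yield is Y_obs = Y/(1 + k_d·θ_c) = 0.391 / (1 + 0.0601 × 15.7) = 0.391 / 1.944 = 0.2012 g VSS per g bCOD removed.
ΔS = 2120 − 28.6 = 2091 mg/L, so the substrate removal rate is 2040 × 2091/1000 = 4266 kg bCOD/d.
So the net sludge growth is P_X = 0.2012 × 4266 = 858.3 kg VSS/d.

P_X ≈ 858 kg VSS/d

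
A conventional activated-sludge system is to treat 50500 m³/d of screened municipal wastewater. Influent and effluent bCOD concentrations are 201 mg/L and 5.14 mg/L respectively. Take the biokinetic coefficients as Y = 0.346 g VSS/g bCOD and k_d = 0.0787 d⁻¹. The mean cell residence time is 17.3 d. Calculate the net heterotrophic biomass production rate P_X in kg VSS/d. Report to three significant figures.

Y_obs = Y / (1 + k_d θ_c) = 0.346 / (1 + 0.0787 × 17.3) = 0.346 / 2.362 = 0.1465.
Substrate removed = Q·(S₀ − S) = 50500 m³/d × (201 − 5.14) g/m³ = 9.89×10^6 g/d = 9891 kg/d.
P_X = Y_obs · Q(S₀ − S) = 0.1465 × 9891 = 1449 kg VSS/d.

P_X ≈ 1450 kg VSS/d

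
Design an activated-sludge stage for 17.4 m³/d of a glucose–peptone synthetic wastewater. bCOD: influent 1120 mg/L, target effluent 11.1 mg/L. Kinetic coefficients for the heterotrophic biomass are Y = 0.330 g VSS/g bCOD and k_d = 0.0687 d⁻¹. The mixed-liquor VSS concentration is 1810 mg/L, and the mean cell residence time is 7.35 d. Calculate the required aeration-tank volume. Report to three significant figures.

Steady-state biomass mass balance: V·X·(1 + k_d·θ_c) = Y·Q·(S₀ − S)·θ_c, so V = 0.330 × 17.4 × (1120 − 11.1) × 7.35 / [1810 × (1 + 0.0687 × 7.35)] = 4.68×10^4 / 2724 = 17.18 m³.

V ≈ 17.2 m³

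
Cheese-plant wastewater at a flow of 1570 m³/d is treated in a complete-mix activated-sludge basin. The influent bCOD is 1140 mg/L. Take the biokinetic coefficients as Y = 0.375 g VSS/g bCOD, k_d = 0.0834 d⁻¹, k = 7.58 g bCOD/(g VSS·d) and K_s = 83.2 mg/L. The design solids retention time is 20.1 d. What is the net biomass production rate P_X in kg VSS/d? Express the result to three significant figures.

P_X ≈ 250 kg VSS/d

From the Monod/SRT balance for a CMAS, S = K_s·(1+k_d θ_c)/[θ_c·(Y k − k_d) − 1] = 83.2 × (1 + 0.0834 × 20.1) / [20.1 × (0.375 × 7.58 − 0.0834) − 1] = 222.7 / 54.46 = 4.089 mg/L.
Correct the yield for decay: Y_obs = Y/(1 + k_d θ_c) = 0.375 / (1 + 0.0834 × 20.1) = 0.375 / 2.676 = 0.1401.
Mass of bCOD removed per day: Q(S₀ − S) = 1570 × 1136 g/m³ = 1783 kg/d.
So the net sludge growth is P_X = 0.1401 × 1783 = 249.9 kg VSS/d.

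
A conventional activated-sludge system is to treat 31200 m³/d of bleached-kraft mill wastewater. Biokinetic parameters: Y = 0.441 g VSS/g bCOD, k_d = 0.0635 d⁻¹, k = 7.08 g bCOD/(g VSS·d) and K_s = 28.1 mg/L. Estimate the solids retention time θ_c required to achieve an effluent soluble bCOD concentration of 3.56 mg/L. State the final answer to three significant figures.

θ_c ≈ 3.48 d

From 1/θ_c = Y·k·S/(K_s + S) − k_d: Y·k·S/(K_s+S) = 0.441 × 7.08 × 3.56 / (28.1 + 3.56) = 0.3511 d⁻¹.
Then 1/θ_c = μ − k_d = 0.3511 − 0.0635 = 0.2876 d⁻¹, giving θ_c = 3.477 d.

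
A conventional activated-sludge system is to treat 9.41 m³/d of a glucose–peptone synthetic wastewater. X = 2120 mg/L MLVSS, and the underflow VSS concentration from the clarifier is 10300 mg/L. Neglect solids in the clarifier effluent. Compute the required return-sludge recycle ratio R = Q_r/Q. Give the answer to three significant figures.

R ≈ 0.259

Solids balance on the clarifier gives (1+R)X = R·X_r, so R = X/(X_r − X) = 2120 / (10300 − 2120) = 0.2592.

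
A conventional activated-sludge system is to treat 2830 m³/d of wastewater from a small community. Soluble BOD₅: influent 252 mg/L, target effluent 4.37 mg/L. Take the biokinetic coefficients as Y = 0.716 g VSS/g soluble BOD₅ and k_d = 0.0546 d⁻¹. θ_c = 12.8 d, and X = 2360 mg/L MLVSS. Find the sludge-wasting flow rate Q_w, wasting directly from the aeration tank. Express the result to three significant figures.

From the SRT design equation V = Y Q (S₀−S) θ_c / [X (1 + k_d θ_c)] = 0.716 × 2830 × (252 − 4.37) × 12.8 / [2360 × (1 + 0.0546 × 12.8)] = 6.42×10^6 / 4009 = 1602 m³.
Wasting from the aeration tank: Q_w = V / θ_c = 1602 / 12.8 = 125.1 m³/d.

Q_w ≈ 125 m³/d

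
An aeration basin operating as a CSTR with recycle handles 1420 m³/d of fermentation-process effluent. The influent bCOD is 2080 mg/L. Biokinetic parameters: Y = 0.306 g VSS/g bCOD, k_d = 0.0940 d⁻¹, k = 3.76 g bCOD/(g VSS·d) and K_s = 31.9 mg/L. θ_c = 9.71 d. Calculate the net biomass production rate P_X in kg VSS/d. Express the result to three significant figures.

Effluent substrate depends only on kinetics and SRT: S = K_s(1 + k_d θ_c) / [θ_c(Yk − k_d) − 1] = 31.9 × (1 + 0.0940 × 9.71) / [9.71 × (0.306 × 3.76 − 0.0940) − 1] = 61.02 / 9.259 = 6.590 mg/L.
Correct the yield for decay: Y_obs = Y/(1 + k_d θ_c) = 0.306 / (1 + 0.0940 × 9.71) = 0.306 / 1.913 = 0.1600.
Mass of bCOD removed per day: Q(S₀ − S) = 1420 × 2073 g/m³ = 2944 kg/d.
Net biomass production P_X = Y_obs × Q·(S₀ − S) = 0.1600 × 2944 = 471.0 kg VSS/d.

P_X ≈ 471 kg VSS/d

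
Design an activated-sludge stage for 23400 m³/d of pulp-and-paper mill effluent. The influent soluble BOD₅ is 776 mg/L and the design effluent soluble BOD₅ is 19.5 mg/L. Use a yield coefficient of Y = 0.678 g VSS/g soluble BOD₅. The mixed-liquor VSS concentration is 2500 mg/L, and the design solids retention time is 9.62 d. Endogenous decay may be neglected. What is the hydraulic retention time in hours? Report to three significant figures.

τ ≈ 47.4 h

Biomass mass balance (decay neglected): V·X = Y·Q·(S₀ − S)·θ_c, so V = 0.678 × 23400 × (776 − 19.5) × 9.62 / 2500 = 46184 m³.
Hydraulic retention time τ = V/Q = 46184 / 23400 = 1.974 d = 47.37 h.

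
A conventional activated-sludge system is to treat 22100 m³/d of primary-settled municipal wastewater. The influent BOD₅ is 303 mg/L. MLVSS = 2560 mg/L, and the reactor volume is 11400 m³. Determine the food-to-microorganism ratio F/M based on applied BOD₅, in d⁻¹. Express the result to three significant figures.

F/M = Q·S₀ / (V·X) = 22100 × 303 / (11400 × 2560) = 0.2295 g BOD₅·(g VSS·d)⁻¹.

F/M ≈ 0.229 d⁻¹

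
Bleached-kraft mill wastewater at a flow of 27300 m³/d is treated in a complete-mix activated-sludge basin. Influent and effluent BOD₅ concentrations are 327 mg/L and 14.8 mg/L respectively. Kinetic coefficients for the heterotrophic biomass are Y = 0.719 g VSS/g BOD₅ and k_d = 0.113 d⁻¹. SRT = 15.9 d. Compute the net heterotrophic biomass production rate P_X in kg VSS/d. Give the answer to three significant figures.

Y_obs = Y / (1 + k_d θ_c) = 0.719 / (1 + 0.113 × 15.9) = 0.719 / 2.797 = 0.2571.
Substrate removed = Q·(S₀ − S) = 27300 m³/d × (327 − 14.8) g/m³ = 8.52×10^6 g/d = 8523 kg/d.
Biomass produced: P_X = Y_obs·Q·ΔS = 0.2571 × 8523 ≈ 2191 kg VSS/d.

P_X ≈ 2190 kg VSS/d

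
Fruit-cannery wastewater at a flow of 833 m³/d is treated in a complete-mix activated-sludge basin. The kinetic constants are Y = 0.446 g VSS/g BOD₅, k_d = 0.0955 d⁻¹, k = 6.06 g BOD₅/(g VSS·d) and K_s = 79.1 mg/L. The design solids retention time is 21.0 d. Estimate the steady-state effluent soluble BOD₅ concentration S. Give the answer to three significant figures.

Effluent substrate depends only on kinetics and SRT: S = K_s(1 + k_d θ_c) / [θ_c(Yk − k_d) − 1] = 79.1 × (1 + 0.0955 × 21.0) / [21.0 × (0.446 × 6.06 − 0.0955) − 1] = 237.7 / 53.75 = 4.423 mg/L.

S ≈ 4.42 mg/L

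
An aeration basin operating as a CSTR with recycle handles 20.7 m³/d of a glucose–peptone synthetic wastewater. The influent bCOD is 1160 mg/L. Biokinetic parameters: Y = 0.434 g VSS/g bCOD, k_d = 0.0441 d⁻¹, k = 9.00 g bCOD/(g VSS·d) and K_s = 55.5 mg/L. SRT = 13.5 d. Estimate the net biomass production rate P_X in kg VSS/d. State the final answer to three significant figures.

For a completely mixed reactor with recycle the Lawrence–McCarty relation gives S = K_s·(1 + k_d·θ_c) / [θ_c·(Y·k − k_d) − 1] = 55.5 × (1 + 0.0441 × 13.5) / [13.5 × (0.434 × 9.00 − 0.0441) − 1] = 88.54 / 51.14 = 1.732 mg/L.
Correct the yield for decay: Y_obs = Y/(1 + k_d θ_c) = 0.434 / (1 + 0.0441 × 13.5) = 0.434 / 1.595 = 0.2720.
Q·(S₀ − S) = 20.7 × (1160 − 1.73) × 10⁻³ = 23.98 kg/d removed.
So the net sludge growth is P_X = 0.2720 × 23.98 = 6.522 kg VSS/d.

P_X ≈ 6.52 kg VSS/d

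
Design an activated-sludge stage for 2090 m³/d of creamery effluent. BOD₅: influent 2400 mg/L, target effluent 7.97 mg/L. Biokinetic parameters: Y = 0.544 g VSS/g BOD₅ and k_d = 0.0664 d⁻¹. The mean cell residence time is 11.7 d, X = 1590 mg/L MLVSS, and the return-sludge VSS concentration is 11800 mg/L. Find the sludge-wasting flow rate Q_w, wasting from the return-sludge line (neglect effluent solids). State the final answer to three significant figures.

Steady-state biomass mass balance: V·X·(1 + k_d·θ_c) = Y·Q·(S₀ − S)·θ_c, so V = 0.544 × 2090 × (2400 − 7.97) × 11.7 / [1590 × (1 + 0.0664 × 11.7)] = 3.18×10^7 / 2825 = 11263 m³.
θ_c = V·X/(Q_w·X_r) when wasting from the recycle, so Q_w = V·X/(θ_c·X_r) = 11263 × 1590 / (11.7 × 11800) = 129.7 m³/d.

Q_w ≈ 130 m³/d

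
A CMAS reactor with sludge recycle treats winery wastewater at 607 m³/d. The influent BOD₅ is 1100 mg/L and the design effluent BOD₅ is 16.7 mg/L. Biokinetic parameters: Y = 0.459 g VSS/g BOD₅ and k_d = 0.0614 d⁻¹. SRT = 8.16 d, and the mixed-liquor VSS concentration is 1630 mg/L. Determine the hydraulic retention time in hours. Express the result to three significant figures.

τ ≈ 39.8 h

From the SRT design equation V = Y Q (S₀−S) θ_c / [X (1 + k_d θ_c)] = 0.459 × 607 × (1100 − 16.7) × 8.16 / [1630 × (1 + 0.0614 × 8.16)] = 2.46×10^6 / 2447 = 1007 m³.
HRT = V/Q = 1007 m³ / 607 m³·d⁻¹ = 1.658 d × 24 = 39.80 h.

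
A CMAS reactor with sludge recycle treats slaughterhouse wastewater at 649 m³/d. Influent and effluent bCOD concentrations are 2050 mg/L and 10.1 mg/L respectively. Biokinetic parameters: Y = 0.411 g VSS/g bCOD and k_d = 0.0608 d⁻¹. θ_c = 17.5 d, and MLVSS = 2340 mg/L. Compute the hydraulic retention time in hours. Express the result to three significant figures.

From the SRT design equation V = Y Q (S₀−S) θ_c / [X (1 + k_d θ_c)] = 0.411 × 649 × (2050 − 10.1) × 17.5 / [2340 × (1 + 0.0608 × 17.5)] = 9.52×10^6 / 4830 = 1972 m³.
HRT = V/Q = 1972 m³ / 649 m³·d⁻¹ = 3.038 d × 24 = 72.91 h.

τ ≈ 72.9 h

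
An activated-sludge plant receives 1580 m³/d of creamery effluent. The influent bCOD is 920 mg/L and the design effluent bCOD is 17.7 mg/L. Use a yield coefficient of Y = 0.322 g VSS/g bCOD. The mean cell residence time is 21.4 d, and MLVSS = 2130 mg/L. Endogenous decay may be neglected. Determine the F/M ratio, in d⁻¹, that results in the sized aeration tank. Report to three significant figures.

V·X = Y·Q·ΔS·θ_c gives V = 0.322 × 1580 × (920 − 17.7) × 21.4 / 2130 = 4612 m³.
F/M = applied load / biomass = Q·S₀/(V·X) = 1580 × 920 / (4612 × 2130) = 0.1480 d⁻¹.

F/M ≈ 0.148 d⁻¹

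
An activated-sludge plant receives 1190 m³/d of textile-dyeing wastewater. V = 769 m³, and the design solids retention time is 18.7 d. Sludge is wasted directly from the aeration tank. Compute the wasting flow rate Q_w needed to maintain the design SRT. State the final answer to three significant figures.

Q_w ≈ 41.1 m³/d

Wasting from the aeration tank: Q_w = V / θ_c = 769.0 / 18.7 = 41.12 m³/d.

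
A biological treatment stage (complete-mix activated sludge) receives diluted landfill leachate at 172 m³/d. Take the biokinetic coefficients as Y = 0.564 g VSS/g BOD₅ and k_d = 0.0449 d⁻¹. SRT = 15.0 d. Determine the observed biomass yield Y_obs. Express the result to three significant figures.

The observed yield is Y_obs = Y/(1 + k_d·θ_c) = 0.564 / (1 + 0.0449 × 15.0) = 0.564 / 1.673 = 0.3370 g VSS per g BOD₅ removed.

Y_obs ≈ 0.337 g VSS/g BOD₅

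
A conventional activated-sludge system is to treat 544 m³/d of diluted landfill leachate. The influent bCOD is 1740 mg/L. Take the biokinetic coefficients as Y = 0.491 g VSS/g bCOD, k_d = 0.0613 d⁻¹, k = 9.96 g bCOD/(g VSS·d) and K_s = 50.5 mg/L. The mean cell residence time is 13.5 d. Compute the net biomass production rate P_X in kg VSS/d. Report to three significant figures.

From the Monod/SRT balance for a CMAS, S = K_s·(1+k_d θ_c)/[θ_c·(Y k − k_d) − 1] = 50.5 × (1 + 0.0613 × 13.5) / [13.5 × (0.491 × 9.96 − 0.0613) − 1] = 92.29 / 64.19 = 1.438 mg/L.
Observed yield with endogenous decay: Y_obs = Y / (1 + k_d·θ_c) = 0.491 / (1 + 0.0613 × 13.5) = 0.491 / 1.828 = 0.2687 g VSS/g bCOD.
Q·(S₀ − S) = 544 × (1740 − 1.44) × 10⁻³ = 945.8 kg/d removed.
Net biomass production P_X = Y_obs × Q·(S₀ − S) = 0.2687 × 945.8 = 254.1 kg VSS/d.

P_X ≈ 254 kg VSS/d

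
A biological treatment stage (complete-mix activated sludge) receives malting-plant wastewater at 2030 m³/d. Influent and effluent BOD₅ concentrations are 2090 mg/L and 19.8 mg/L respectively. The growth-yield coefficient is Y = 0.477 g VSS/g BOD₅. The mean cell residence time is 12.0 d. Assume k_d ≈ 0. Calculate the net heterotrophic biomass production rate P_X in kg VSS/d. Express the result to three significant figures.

Since k_d ≈ 0, Y_obs = Y = 0.477 g VSS/g BOD₅.
Mass of BOD₅ removed per day: Q(S₀ − S) = 2030 × 2070 g/m³ = 4203 kg/d.
P_X = Y_obs · Q(S₀ − S) = 0.4770 × 4203 = 2005 kg VSS/d.

P_X ≈ 2000 kg VSS/d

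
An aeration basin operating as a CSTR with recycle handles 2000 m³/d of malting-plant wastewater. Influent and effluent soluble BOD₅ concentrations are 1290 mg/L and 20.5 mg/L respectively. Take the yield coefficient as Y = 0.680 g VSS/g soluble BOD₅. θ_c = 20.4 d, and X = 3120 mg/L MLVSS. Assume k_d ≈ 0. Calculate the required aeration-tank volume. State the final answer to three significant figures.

Biomass mass balance (decay neglected): V·X = Y·Q·(S₀ − S)·θ_c, so V = 0.680 × 2000 × (1290 − 20.5) × 20.4 / 3120 = 11289 m³.

V ≈ 11300 m³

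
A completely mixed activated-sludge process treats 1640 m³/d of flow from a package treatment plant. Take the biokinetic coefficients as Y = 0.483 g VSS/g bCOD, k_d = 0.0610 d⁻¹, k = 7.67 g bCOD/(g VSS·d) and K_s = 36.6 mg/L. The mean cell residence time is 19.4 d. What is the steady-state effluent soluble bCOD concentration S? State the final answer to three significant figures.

Effluent substrate depends only on kinetics and SRT: S = K_s(1 + k_d θ_c) / [θ_c(Yk − k_d) − 1] = 36.6 × (1 + 0.0610 × 19.4) / [19.4 × (0.483 × 7.67 − 0.0610) − 1] = 79.91 / 69.69 = 1.147 mg/L.

S ≈ 1.15 mg/L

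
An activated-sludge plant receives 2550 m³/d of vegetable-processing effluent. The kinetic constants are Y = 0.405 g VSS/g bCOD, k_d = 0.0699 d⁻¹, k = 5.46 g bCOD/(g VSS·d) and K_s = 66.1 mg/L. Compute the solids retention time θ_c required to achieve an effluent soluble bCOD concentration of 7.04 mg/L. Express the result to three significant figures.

At the target effluent, Y k S/(K_s+S) = 0.405×5.46×7.04/73.14 = 0.2128 d⁻¹.
θ_c = 1/(μ − k_d) = 1/(0.2128 − 0.0699) = 1/0.1429 = 6.996 d.

θ_c ≈ 7.00 d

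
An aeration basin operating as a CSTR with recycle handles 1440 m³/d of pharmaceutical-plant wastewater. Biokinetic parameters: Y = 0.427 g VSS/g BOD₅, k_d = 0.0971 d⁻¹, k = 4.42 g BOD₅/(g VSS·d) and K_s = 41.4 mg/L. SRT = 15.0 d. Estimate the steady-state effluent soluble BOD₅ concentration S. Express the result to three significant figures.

S ≈ 3.93 mg/L

From the Monod/SRT balance for a CMAS, S = K_s·(1+k_d θ_c)/[θ_c·(Y k − k_d) − 1] = 41.4 × (1 + 0.0971 × 15.0) / [15.0 × (0.427 × 4.42 − 0.0971) − 1] = 101.7 / 25.85 = 3.934 mg/L.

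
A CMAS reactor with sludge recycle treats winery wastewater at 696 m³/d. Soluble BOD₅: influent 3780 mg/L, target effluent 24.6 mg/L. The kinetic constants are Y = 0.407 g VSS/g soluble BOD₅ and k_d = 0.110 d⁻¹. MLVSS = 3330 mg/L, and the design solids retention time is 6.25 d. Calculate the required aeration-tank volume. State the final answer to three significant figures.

Rearranging the biomass balance for a CMAS with decay, V = Y·Q·ΔS·θ_c / [X·(1+k_d θ_c)] = 0.407 × 696 × (3780 − 24.6) × 6.25 / [3330 × (1 + 0.110 × 6.25)] = 6.65×10^6 / 5619 = 1183 m³.

V ≈ 1180 m³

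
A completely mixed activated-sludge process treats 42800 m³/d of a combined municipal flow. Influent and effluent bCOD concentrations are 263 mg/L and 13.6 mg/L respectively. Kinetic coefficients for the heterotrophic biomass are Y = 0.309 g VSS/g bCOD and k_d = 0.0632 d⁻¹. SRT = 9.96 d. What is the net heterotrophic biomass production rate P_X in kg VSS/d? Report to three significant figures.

The observed yield is Y_obs = Y/(1 + k_d·θ_c) = 0.309 / (1 + 0.0632 × 9.96) = 0.309 / 1.629 = 0.1896 g VSS per g bCOD removed.
Substrate removed = Q·(S₀ − S) = 42800 m³/d × (263 − 13.6) g/m³ = 1.07×10^7 g/d = 10674 kg/d.
So the net sludge growth is P_X = 0.1896 × 10674 = 2024 kg VSS/d.

P_X ≈ 2020 kg VSS/d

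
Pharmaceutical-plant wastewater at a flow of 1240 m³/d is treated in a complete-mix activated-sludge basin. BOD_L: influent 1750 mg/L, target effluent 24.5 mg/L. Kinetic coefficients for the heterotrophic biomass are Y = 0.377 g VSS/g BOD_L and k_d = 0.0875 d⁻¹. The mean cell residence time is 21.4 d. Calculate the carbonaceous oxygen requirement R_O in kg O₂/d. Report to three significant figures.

R_O ≈ 1740 kg O₂/d

Y_obs = Y / (1 + k_d θ_c) = 0.377 / (1 + 0.0875 × 21.4) = 0.377 / 2.872 = 0.1312.
Mass of BOD_L removed per day: Q(S₀ − S) = 1240 × 1726 g/m³ = 2140 kg/d.
P_X = Y_obs·Q·(S₀ − S) = 0.1312 × 2140 = 280.8 kg VSS/d.
R_O = Q·(S₀ − S) − 1.42·P_X = 2140 − 1.42 × 280.8 = 1741 kg O₂/d.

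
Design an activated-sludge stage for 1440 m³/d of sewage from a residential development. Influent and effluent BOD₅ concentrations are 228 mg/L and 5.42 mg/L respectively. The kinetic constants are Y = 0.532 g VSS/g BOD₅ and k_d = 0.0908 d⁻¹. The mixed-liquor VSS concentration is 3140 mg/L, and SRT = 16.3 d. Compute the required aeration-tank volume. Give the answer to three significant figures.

From the SRT design equation V = Y Q (S₀−S) θ_c / [X (1 + k_d θ_c)] = 0.532 × 1440 × (228 − 5.42) × 16.3 / [3140 × (1 + 0.0908 × 16.3)] = 2.78×10^6 / 7787 = 356.9 m³.

V ≈ 357 m³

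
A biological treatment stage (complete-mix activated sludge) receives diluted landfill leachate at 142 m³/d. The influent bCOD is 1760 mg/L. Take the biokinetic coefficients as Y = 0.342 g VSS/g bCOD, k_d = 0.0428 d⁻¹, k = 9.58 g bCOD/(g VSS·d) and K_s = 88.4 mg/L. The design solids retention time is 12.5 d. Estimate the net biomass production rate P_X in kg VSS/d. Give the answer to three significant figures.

P_X ≈ 55.6 kg VSS/d

For a completely mixed reactor with recycle the Lawrence–McCarty relation gives S = K_s·(1 + k_d·θ_c) / [θ_c·(Y·k − k_d) − 1] = 88.4 × (1 + 0.0428 × 12.5) / [12.5 × (0.342 × 9.58 − 0.0428) − 1] = 135.7 / 39.42 = 3.442 mg/L.
Y_obs = Y / (1 + k_d θ_c) = 0.342 / (1 + 0.0428 × 12.5) = 0.342 / 1.535 = 0.2228.
ΔS = 1760 − 3.44 = 1757 mg/L, so the substrate removal rate is 142 × 1757/1000 = 249.4 kg bCOD/d.
P_X = Y_obs · Q(S₀ − S) = 0.2228 × 249.4 = 55.57 kg VSS/d.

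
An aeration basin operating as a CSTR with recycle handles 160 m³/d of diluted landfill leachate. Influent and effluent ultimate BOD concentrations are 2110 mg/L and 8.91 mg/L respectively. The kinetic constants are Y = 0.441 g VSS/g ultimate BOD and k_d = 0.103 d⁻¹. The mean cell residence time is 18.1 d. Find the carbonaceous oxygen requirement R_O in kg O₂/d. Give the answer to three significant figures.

R_O ≈ 263 kg O₂/d

Y_obs = Y / (1 + k_d θ_c) = 0.441 / (1 + 0.103 × 18.1) = 0.441 / 2.864 = 0.1540.
Mass of ultimate BOD removed per day: Q(S₀ − S) = 160 × 2101 g/m³ = 336.2 kg/d.
Biomass synthesised: P_X = Y_obs × 336.2 = 51.76 kg VSS/d.
R_O = Q·(S₀ − S) − 1.42·P_X = 336.2 − 1.42 × 51.76 = 262.7 kg O₂/d.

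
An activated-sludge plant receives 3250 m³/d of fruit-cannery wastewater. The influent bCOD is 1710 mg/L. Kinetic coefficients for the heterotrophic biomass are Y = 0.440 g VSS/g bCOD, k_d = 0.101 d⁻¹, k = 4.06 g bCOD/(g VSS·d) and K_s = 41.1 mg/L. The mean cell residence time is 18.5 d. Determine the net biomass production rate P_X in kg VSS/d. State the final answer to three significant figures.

P_X ≈ 851 kg VSS/d

From the Monod/SRT balance for a CMAS, S = K_s·(1+k_d θ_c)/[θ_c·(Y k − k_d) − 1] = 41.1 × (1 + 0.101 × 18.5) / [18.5 × (0.440 × 4.06 − 0.101) − 1] = 117.9 / 30.18 = 3.906 mg/L.
Correct the yield for decay: Y_obs = Y/(1 + k_d θ_c) = 0.440 / (1 + 0.101 × 18.5) = 0.440 / 2.869 = 0.1534.
Q·(S₀ − S) = 3250 × (1710 − 3.91) × 10⁻³ = 5545 kg/d removed.
So the net sludge growth is P_X = 0.1534 × 5545 = 850.5 kg VSS/d.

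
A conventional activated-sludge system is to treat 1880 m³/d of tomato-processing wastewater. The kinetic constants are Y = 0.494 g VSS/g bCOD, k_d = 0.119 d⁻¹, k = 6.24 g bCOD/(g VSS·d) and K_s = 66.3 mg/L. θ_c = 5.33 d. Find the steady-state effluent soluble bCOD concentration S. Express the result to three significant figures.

Effluent substrate depends only on kinetics and SRT: S = K_s(1 + k_d θ_c) / [θ_c(Yk − k_d) − 1] = 66.3 × (1 + 0.119 × 5.33) / [5.33 × (0.494 × 6.24 − 0.119) − 1] = 108.4 / 14.80 = 7.323 mg/L.

S ≈ 7.32 mg/L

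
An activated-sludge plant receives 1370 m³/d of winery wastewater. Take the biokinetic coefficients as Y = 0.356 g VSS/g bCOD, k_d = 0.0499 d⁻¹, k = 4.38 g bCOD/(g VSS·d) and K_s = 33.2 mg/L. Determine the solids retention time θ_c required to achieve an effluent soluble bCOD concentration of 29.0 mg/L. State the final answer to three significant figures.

From 1/θ_c = Y·k·S/(K_s + S) − k_d: Y·k·S/(K_s+S) = 0.356 × 4.38 × 29.0 / (33.2 + 29.0) = 0.7270 d⁻¹.
1/θ_c = 0.7270 − 0.0499 = 0.6771 d⁻¹, so θ_c = 1.477 d.

θ_c ≈ 1.48 d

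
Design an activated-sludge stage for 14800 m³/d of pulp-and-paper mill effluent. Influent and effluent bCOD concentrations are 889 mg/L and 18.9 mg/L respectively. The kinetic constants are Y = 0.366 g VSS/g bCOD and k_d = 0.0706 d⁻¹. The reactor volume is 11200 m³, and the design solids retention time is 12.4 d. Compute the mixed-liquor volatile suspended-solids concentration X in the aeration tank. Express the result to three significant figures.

From V·X·(1 + k_d·θ_c) = Y·Q·(S₀ − S)·θ_c: X = 0.366 × 14800 × (889 − 18.9) × 12.4 / [11200 × (1 + 0.0706 × 12.4)] = 2782 mg/L.

X ≈ 2780 mg/L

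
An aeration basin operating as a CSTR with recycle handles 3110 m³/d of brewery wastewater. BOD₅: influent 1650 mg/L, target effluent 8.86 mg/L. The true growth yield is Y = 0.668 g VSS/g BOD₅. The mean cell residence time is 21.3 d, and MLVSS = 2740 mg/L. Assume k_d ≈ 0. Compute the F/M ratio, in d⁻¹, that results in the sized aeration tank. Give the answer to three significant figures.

With k_d = 0 the design equation reduces to V = Y Q (S₀−S) θ_c / X = 0.668 × 3110 × (1650 − 8.86) × 21.3 / 2740 = 26504 m³.
Food-to-microorganism ratio F/M = Q S₀ / (V X) = 3110 × 1650 / (26504 × 2740) = 0.07066 d⁻¹.

F/M ≈ 0.0707 d⁻¹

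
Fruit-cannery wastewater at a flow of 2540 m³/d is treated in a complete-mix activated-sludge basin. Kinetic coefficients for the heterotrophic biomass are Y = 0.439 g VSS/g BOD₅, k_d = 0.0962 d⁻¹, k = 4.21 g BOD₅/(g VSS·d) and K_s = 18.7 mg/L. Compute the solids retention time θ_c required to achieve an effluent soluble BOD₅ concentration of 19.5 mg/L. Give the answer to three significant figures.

θ_c ≈ 1.18 d

From 1/θ_c = Y·k·S/(K_s + S) − k_d: Y·k·S/(K_s+S) = 0.439 × 4.21 × 19.5 / (18.7 + 19.5) = 0.9434 d⁻¹.
θ_c = 1/(μ − k_d) = 1/(0.9434 − 0.0962) = 1/0.8472 = 1.180 d.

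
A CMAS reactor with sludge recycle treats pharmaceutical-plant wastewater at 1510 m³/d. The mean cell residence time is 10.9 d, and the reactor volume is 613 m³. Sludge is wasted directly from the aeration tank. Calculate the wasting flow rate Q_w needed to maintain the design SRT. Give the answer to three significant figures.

Q_w ≈ 56.2 m³/d

For wasting at MLVSS concentration, Q_w = V/θ_c = 613.0/10.9 = 56.24 m³/d.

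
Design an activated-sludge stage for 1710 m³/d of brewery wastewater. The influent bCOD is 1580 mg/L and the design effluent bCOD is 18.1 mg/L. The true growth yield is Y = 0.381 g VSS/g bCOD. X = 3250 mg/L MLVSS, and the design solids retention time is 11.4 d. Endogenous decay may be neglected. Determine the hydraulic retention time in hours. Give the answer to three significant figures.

τ ≈ 50.1 h

Biomass mass balance (decay neglected): V·X = Y·Q·(S₀ − S)·θ_c, so V = 0.381 × 1710 × (1580 − 18.1) × 11.4 / 3250 = 3569 m³.
τ = V/Q = 3569/1710 = 2.087 d, or 50.10 h.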